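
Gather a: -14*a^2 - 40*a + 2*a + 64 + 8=-14*a^2 - 38*a + 72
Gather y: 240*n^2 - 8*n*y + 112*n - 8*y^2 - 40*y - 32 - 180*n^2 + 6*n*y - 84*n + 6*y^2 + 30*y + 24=60*n^2 + 28*n - 2*y^2 + y*(-2*n - 10) - 8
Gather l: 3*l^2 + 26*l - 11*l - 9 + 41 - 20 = 3*l^2 + 15*l + 12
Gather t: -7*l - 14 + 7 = -7*l - 7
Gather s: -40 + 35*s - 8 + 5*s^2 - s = 5*s^2 + 34*s - 48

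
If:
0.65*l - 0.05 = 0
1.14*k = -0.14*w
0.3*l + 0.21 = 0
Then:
No Solution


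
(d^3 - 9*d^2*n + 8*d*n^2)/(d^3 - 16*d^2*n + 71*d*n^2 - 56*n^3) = d/(d - 7*n)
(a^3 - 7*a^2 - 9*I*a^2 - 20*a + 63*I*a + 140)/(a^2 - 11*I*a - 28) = (a^2 - a*(7 + 5*I) + 35*I)/(a - 7*I)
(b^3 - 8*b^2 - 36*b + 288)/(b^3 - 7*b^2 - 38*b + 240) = (b - 6)/(b - 5)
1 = 1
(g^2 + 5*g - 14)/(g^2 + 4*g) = (g^2 + 5*g - 14)/(g*(g + 4))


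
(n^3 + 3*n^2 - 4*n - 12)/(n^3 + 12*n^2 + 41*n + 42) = (n - 2)/(n + 7)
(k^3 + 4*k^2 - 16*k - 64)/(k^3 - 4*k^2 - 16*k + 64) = (k + 4)/(k - 4)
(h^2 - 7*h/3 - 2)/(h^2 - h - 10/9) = 3*(h - 3)/(3*h - 5)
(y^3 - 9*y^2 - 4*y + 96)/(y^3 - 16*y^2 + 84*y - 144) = (y^2 - 5*y - 24)/(y^2 - 12*y + 36)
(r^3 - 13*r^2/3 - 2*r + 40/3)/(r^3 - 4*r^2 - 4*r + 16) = (r + 5/3)/(r + 2)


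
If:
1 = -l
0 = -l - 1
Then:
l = -1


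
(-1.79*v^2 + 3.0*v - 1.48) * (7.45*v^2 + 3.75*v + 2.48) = -13.3355*v^4 + 15.6375*v^3 - 4.2152*v^2 + 1.89*v - 3.6704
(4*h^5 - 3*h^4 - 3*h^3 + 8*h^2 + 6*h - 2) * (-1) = -4*h^5 + 3*h^4 + 3*h^3 - 8*h^2 - 6*h + 2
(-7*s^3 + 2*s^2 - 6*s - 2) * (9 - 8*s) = 56*s^4 - 79*s^3 + 66*s^2 - 38*s - 18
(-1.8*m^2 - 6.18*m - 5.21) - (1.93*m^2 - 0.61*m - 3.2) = -3.73*m^2 - 5.57*m - 2.01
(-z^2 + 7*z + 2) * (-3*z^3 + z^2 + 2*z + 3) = 3*z^5 - 22*z^4 - z^3 + 13*z^2 + 25*z + 6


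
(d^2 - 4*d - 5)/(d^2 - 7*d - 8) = (d - 5)/(d - 8)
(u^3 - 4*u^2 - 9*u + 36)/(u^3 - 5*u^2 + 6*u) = (u^2 - u - 12)/(u*(u - 2))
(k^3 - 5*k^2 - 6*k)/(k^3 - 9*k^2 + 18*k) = (k + 1)/(k - 3)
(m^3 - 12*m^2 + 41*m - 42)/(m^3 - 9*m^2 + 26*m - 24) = (m - 7)/(m - 4)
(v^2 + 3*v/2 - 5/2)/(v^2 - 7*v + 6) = (v + 5/2)/(v - 6)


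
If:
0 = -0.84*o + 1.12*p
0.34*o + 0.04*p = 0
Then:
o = 0.00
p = 0.00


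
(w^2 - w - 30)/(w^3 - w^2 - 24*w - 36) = (w + 5)/(w^2 + 5*w + 6)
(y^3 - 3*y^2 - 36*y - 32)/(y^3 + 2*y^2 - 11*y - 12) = (y - 8)/(y - 3)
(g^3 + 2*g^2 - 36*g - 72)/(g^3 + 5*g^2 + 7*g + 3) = (g^3 + 2*g^2 - 36*g - 72)/(g^3 + 5*g^2 + 7*g + 3)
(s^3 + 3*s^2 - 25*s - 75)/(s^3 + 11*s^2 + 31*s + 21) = (s^2 - 25)/(s^2 + 8*s + 7)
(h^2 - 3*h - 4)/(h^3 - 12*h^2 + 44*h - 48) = (h + 1)/(h^2 - 8*h + 12)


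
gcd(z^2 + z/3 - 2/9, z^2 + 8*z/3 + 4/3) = z + 2/3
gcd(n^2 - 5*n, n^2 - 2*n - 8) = 1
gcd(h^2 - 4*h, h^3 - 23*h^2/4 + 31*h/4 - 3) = h - 4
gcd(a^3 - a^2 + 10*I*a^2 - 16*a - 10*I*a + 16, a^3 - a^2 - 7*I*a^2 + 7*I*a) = a - 1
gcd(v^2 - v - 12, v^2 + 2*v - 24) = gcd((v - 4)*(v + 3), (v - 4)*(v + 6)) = v - 4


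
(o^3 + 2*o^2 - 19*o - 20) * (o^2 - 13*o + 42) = o^5 - 11*o^4 - 3*o^3 + 311*o^2 - 538*o - 840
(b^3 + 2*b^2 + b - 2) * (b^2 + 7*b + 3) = b^5 + 9*b^4 + 18*b^3 + 11*b^2 - 11*b - 6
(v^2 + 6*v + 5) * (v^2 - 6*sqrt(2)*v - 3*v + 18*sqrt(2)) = v^4 - 6*sqrt(2)*v^3 + 3*v^3 - 18*sqrt(2)*v^2 - 13*v^2 - 15*v + 78*sqrt(2)*v + 90*sqrt(2)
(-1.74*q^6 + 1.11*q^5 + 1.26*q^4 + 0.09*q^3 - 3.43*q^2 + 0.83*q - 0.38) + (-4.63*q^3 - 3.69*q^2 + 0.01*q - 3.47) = -1.74*q^6 + 1.11*q^5 + 1.26*q^4 - 4.54*q^3 - 7.12*q^2 + 0.84*q - 3.85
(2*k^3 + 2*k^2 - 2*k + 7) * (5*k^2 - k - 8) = 10*k^5 + 8*k^4 - 28*k^3 + 21*k^2 + 9*k - 56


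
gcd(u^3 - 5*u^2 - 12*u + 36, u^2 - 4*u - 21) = u + 3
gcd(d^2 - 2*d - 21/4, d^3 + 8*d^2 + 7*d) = 1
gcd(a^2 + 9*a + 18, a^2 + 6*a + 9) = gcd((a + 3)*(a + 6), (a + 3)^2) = a + 3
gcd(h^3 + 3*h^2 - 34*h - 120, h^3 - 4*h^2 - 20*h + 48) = h^2 - 2*h - 24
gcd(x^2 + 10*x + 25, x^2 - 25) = x + 5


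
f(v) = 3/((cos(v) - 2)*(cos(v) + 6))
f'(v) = 3*sin(v)/((cos(v) - 2)*(cos(v) + 6)^2) + 3*sin(v)/((cos(v) - 2)^2*(cos(v) + 6)) = 6*(cos(v) + 2)*sin(v)/((cos(v) - 2)^2*(cos(v) + 6)^2)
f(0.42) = -0.40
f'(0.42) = 0.13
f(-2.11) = -0.22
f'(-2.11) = -0.04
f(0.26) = -0.42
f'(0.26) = 0.09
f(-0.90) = -0.33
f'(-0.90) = -0.15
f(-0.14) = -0.43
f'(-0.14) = -0.05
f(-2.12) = -0.22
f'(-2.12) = -0.04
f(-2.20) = -0.21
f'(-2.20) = -0.03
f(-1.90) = -0.23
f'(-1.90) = -0.05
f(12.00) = -0.38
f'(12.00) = -0.15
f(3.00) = -0.20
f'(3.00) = 0.00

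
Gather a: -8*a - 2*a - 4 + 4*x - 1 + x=-10*a + 5*x - 5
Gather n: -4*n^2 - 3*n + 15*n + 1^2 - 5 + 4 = -4*n^2 + 12*n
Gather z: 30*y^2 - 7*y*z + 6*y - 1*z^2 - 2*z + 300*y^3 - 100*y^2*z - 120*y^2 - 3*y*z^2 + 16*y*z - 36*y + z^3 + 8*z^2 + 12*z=300*y^3 - 90*y^2 - 30*y + z^3 + z^2*(7 - 3*y) + z*(-100*y^2 + 9*y + 10)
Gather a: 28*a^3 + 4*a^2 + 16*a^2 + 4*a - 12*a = 28*a^3 + 20*a^2 - 8*a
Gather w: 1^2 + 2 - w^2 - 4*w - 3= -w^2 - 4*w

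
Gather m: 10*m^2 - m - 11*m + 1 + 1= 10*m^2 - 12*m + 2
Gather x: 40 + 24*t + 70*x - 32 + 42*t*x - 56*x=24*t + x*(42*t + 14) + 8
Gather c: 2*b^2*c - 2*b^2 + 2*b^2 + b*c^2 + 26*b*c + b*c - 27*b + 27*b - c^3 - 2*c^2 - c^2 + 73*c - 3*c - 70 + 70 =-c^3 + c^2*(b - 3) + c*(2*b^2 + 27*b + 70)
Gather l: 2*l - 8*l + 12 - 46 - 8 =-6*l - 42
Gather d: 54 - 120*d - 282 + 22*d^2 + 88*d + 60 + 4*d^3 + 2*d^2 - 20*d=4*d^3 + 24*d^2 - 52*d - 168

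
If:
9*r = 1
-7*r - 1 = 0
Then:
No Solution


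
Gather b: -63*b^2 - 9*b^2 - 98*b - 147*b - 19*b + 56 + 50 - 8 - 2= -72*b^2 - 264*b + 96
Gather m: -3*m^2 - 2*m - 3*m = -3*m^2 - 5*m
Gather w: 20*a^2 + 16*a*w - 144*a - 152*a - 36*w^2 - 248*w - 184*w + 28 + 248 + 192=20*a^2 - 296*a - 36*w^2 + w*(16*a - 432) + 468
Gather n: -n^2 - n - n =-n^2 - 2*n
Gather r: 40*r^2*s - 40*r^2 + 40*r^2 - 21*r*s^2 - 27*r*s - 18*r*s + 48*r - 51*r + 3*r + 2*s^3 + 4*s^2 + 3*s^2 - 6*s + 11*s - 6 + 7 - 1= 40*r^2*s + r*(-21*s^2 - 45*s) + 2*s^3 + 7*s^2 + 5*s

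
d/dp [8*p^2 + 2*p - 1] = 16*p + 2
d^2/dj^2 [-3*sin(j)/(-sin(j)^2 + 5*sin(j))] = 3*(-5*sin(j) + cos(j)^2 + 1)/(sin(j) - 5)^3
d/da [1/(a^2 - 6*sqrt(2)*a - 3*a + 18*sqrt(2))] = (-2*a + 3 + 6*sqrt(2))/(a^2 - 6*sqrt(2)*a - 3*a + 18*sqrt(2))^2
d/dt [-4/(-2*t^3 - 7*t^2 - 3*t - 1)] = 4*(-6*t^2 - 14*t - 3)/(2*t^3 + 7*t^2 + 3*t + 1)^2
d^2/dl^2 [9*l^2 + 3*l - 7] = 18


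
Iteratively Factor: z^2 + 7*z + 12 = (z + 4)*(z + 3)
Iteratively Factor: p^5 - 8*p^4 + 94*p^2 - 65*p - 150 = (p - 5)*(p^4 - 3*p^3 - 15*p^2 + 19*p + 30) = (p - 5)^2*(p^3 + 2*p^2 - 5*p - 6) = (p - 5)^2*(p + 3)*(p^2 - p - 2) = (p - 5)^2*(p + 1)*(p + 3)*(p - 2)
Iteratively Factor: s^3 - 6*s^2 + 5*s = (s - 1)*(s^2 - 5*s) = s*(s - 1)*(s - 5)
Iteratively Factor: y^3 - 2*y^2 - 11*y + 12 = (y - 4)*(y^2 + 2*y - 3) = (y - 4)*(y - 1)*(y + 3)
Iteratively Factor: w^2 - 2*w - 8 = (w - 4)*(w + 2)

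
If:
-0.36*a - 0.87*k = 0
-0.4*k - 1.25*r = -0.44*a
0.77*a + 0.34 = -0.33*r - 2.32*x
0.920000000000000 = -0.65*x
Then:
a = 3.17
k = -1.31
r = 1.53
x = -1.42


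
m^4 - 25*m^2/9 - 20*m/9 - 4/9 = (m - 2)*(m + 1/3)*(m + 2/3)*(m + 1)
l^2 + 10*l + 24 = (l + 4)*(l + 6)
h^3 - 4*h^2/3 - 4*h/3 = h*(h - 2)*(h + 2/3)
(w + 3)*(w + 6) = w^2 + 9*w + 18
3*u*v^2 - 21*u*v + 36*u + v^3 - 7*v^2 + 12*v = (3*u + v)*(v - 4)*(v - 3)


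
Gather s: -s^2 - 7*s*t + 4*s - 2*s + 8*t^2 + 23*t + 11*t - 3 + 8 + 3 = -s^2 + s*(2 - 7*t) + 8*t^2 + 34*t + 8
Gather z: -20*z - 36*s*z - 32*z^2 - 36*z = -32*z^2 + z*(-36*s - 56)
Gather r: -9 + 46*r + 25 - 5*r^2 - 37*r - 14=-5*r^2 + 9*r + 2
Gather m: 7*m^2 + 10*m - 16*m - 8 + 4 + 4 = 7*m^2 - 6*m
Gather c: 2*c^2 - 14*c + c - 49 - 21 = 2*c^2 - 13*c - 70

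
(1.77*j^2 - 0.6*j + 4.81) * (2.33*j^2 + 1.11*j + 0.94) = 4.1241*j^4 + 0.5667*j^3 + 12.2051*j^2 + 4.7751*j + 4.5214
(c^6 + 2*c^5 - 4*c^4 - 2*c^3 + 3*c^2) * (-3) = -3*c^6 - 6*c^5 + 12*c^4 + 6*c^3 - 9*c^2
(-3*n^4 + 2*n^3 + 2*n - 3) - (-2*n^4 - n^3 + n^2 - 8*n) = -n^4 + 3*n^3 - n^2 + 10*n - 3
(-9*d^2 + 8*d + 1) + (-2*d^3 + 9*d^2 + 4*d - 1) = -2*d^3 + 12*d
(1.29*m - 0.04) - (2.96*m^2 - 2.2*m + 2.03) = -2.96*m^2 + 3.49*m - 2.07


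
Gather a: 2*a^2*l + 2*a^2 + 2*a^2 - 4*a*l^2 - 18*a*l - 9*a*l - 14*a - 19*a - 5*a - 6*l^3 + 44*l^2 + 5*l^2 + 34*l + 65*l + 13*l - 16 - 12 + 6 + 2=a^2*(2*l + 4) + a*(-4*l^2 - 27*l - 38) - 6*l^3 + 49*l^2 + 112*l - 20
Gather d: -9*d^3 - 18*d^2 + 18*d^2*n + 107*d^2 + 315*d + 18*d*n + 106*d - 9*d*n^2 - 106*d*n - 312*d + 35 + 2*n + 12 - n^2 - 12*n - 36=-9*d^3 + d^2*(18*n + 89) + d*(-9*n^2 - 88*n + 109) - n^2 - 10*n + 11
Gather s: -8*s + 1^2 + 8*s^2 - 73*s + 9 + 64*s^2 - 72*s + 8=72*s^2 - 153*s + 18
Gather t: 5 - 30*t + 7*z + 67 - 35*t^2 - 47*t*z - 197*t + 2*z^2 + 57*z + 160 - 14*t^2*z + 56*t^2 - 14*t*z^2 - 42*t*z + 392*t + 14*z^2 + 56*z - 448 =t^2*(21 - 14*z) + t*(-14*z^2 - 89*z + 165) + 16*z^2 + 120*z - 216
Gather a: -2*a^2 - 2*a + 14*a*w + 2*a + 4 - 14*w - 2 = -2*a^2 + 14*a*w - 14*w + 2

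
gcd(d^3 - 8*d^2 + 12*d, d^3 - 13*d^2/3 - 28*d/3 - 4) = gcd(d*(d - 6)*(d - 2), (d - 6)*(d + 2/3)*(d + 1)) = d - 6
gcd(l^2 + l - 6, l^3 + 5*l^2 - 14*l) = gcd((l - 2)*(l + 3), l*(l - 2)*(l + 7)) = l - 2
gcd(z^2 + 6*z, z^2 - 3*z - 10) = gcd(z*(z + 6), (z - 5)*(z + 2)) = 1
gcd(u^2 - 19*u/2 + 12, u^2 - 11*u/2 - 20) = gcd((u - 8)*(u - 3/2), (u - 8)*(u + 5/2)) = u - 8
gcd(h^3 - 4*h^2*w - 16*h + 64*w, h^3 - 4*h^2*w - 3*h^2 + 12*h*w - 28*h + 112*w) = -h^2 + 4*h*w - 4*h + 16*w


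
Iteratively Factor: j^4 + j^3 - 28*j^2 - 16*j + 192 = (j - 3)*(j^3 + 4*j^2 - 16*j - 64) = (j - 4)*(j - 3)*(j^2 + 8*j + 16) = (j - 4)*(j - 3)*(j + 4)*(j + 4)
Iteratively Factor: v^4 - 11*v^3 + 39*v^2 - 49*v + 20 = (v - 1)*(v^3 - 10*v^2 + 29*v - 20) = (v - 4)*(v - 1)*(v^2 - 6*v + 5) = (v - 4)*(v - 1)^2*(v - 5)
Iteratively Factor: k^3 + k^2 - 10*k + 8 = (k + 4)*(k^2 - 3*k + 2) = (k - 2)*(k + 4)*(k - 1)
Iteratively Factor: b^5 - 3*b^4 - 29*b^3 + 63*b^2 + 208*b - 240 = (b - 4)*(b^4 + b^3 - 25*b^2 - 37*b + 60) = (b - 5)*(b - 4)*(b^3 + 6*b^2 + 5*b - 12) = (b - 5)*(b - 4)*(b - 1)*(b^2 + 7*b + 12) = (b - 5)*(b - 4)*(b - 1)*(b + 3)*(b + 4)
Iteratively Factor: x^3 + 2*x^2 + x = (x)*(x^2 + 2*x + 1) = x*(x + 1)*(x + 1)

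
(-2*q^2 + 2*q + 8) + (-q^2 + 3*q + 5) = -3*q^2 + 5*q + 13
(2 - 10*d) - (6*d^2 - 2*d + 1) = -6*d^2 - 8*d + 1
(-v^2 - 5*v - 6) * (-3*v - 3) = 3*v^3 + 18*v^2 + 33*v + 18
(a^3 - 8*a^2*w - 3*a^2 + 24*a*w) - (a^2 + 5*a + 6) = a^3 - 8*a^2*w - 4*a^2 + 24*a*w - 5*a - 6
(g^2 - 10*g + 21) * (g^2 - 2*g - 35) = g^4 - 12*g^3 + 6*g^2 + 308*g - 735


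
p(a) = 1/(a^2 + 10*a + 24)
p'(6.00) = 0.00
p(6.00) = 0.01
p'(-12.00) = 0.01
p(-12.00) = 0.02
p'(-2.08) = -0.10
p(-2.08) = 0.13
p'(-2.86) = -0.33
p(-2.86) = 0.28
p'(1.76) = -0.01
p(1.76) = 0.02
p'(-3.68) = -4.79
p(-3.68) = 1.35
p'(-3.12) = -0.59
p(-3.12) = 0.39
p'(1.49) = -0.01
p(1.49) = 0.02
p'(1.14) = -0.01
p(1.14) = 0.03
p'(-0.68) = -0.03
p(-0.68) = 0.06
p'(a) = (-2*a - 10)/(a^2 + 10*a + 24)^2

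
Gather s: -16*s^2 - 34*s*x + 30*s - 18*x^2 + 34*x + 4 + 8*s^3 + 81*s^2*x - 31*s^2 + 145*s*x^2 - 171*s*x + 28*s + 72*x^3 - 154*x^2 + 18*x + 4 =8*s^3 + s^2*(81*x - 47) + s*(145*x^2 - 205*x + 58) + 72*x^3 - 172*x^2 + 52*x + 8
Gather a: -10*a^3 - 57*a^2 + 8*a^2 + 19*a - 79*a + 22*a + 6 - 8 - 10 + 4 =-10*a^3 - 49*a^2 - 38*a - 8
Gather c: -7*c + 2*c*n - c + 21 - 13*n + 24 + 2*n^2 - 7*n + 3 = c*(2*n - 8) + 2*n^2 - 20*n + 48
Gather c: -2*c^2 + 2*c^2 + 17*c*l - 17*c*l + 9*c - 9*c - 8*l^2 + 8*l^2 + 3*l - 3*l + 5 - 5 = 0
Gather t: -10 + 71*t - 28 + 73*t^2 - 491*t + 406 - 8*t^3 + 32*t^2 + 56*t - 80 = -8*t^3 + 105*t^2 - 364*t + 288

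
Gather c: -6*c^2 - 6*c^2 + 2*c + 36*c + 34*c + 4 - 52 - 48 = -12*c^2 + 72*c - 96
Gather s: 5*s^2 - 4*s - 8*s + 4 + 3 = 5*s^2 - 12*s + 7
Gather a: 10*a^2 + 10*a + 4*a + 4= 10*a^2 + 14*a + 4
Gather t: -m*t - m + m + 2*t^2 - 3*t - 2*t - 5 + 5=2*t^2 + t*(-m - 5)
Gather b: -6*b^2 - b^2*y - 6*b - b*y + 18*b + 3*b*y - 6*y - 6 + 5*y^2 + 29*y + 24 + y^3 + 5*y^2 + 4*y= b^2*(-y - 6) + b*(2*y + 12) + y^3 + 10*y^2 + 27*y + 18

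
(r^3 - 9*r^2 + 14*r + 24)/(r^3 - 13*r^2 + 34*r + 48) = (r - 4)/(r - 8)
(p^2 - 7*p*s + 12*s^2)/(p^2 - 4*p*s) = (p - 3*s)/p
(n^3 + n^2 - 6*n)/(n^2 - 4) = n*(n + 3)/(n + 2)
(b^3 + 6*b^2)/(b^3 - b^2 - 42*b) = b/(b - 7)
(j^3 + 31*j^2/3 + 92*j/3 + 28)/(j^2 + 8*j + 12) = j + 7/3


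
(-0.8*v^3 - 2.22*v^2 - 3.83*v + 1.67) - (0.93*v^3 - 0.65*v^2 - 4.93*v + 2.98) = -1.73*v^3 - 1.57*v^2 + 1.1*v - 1.31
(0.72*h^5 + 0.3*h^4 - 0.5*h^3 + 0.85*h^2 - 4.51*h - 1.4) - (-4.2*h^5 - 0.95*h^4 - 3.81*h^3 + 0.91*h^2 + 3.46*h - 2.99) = 4.92*h^5 + 1.25*h^4 + 3.31*h^3 - 0.0600000000000001*h^2 - 7.97*h + 1.59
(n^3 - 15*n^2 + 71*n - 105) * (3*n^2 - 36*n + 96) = 3*n^5 - 81*n^4 + 849*n^3 - 4311*n^2 + 10596*n - 10080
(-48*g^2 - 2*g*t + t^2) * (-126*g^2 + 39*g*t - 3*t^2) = 6048*g^4 - 1620*g^3*t - 60*g^2*t^2 + 45*g*t^3 - 3*t^4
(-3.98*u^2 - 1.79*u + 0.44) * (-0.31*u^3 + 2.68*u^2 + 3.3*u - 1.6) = 1.2338*u^5 - 10.1115*u^4 - 18.0676*u^3 + 1.6402*u^2 + 4.316*u - 0.704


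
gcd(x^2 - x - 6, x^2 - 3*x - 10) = x + 2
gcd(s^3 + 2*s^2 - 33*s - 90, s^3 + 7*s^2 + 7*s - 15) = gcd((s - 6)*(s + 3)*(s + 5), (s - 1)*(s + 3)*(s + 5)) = s^2 + 8*s + 15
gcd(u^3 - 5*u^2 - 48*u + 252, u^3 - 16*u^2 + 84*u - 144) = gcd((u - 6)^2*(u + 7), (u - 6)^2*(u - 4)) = u^2 - 12*u + 36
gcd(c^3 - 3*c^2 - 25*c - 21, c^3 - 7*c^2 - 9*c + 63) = c^2 - 4*c - 21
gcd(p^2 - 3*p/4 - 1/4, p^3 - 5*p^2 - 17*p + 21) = p - 1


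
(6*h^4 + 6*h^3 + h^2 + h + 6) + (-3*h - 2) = 6*h^4 + 6*h^3 + h^2 - 2*h + 4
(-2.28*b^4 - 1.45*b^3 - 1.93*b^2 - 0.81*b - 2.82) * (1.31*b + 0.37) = -2.9868*b^5 - 2.7431*b^4 - 3.0648*b^3 - 1.7752*b^2 - 3.9939*b - 1.0434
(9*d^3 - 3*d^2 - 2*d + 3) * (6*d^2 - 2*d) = 54*d^5 - 36*d^4 - 6*d^3 + 22*d^2 - 6*d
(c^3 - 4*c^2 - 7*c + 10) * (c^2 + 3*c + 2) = c^5 - c^4 - 17*c^3 - 19*c^2 + 16*c + 20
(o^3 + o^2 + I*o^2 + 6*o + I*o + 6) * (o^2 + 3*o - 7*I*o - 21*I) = o^5 + 4*o^4 - 6*I*o^4 + 16*o^3 - 24*I*o^3 + 52*o^2 - 60*I*o^2 + 39*o - 168*I*o - 126*I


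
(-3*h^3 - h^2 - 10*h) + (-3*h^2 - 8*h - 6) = -3*h^3 - 4*h^2 - 18*h - 6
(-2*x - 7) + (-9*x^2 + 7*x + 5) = -9*x^2 + 5*x - 2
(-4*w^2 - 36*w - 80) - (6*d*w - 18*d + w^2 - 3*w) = -6*d*w + 18*d - 5*w^2 - 33*w - 80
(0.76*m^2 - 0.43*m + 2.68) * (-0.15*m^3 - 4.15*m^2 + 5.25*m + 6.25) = -0.114*m^5 - 3.0895*m^4 + 5.3725*m^3 - 8.6295*m^2 + 11.3825*m + 16.75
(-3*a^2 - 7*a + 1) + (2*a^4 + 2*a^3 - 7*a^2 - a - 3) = 2*a^4 + 2*a^3 - 10*a^2 - 8*a - 2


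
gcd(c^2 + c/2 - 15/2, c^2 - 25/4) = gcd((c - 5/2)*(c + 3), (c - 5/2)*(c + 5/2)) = c - 5/2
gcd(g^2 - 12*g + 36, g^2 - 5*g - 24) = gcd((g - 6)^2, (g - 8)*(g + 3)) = 1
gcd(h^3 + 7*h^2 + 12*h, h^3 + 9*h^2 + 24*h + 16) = h + 4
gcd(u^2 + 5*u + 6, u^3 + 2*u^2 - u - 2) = u + 2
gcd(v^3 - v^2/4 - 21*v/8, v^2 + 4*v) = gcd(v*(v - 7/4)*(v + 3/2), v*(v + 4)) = v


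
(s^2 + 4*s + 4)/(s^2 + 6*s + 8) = (s + 2)/(s + 4)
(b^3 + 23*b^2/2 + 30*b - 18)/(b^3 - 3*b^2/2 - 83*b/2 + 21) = (b + 6)/(b - 7)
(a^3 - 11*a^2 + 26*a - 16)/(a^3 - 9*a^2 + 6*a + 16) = (a - 1)/(a + 1)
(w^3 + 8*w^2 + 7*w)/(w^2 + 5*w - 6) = w*(w^2 + 8*w + 7)/(w^2 + 5*w - 6)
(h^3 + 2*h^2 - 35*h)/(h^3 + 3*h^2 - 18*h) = (h^2 + 2*h - 35)/(h^2 + 3*h - 18)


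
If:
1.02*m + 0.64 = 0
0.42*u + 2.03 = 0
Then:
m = -0.63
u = -4.83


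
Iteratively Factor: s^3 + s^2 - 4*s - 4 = (s + 2)*(s^2 - s - 2) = (s + 1)*(s + 2)*(s - 2)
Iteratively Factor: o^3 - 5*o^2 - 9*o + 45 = (o - 5)*(o^2 - 9) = (o - 5)*(o + 3)*(o - 3)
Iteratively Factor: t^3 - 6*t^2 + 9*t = (t - 3)*(t^2 - 3*t) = t*(t - 3)*(t - 3)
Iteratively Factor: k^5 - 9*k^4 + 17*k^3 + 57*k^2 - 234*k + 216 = (k - 2)*(k^4 - 7*k^3 + 3*k^2 + 63*k - 108) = (k - 3)*(k - 2)*(k^3 - 4*k^2 - 9*k + 36) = (k - 3)^2*(k - 2)*(k^2 - k - 12) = (k - 4)*(k - 3)^2*(k - 2)*(k + 3)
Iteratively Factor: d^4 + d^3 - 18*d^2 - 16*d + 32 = (d + 2)*(d^3 - d^2 - 16*d + 16) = (d - 1)*(d + 2)*(d^2 - 16) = (d - 4)*(d - 1)*(d + 2)*(d + 4)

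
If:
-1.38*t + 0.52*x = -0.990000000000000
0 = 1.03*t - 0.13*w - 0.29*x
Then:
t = 0.376811594202899*x + 0.717391304347826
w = 0.754738015607581*x + 5.68394648829431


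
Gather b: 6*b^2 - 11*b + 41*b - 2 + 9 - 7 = 6*b^2 + 30*b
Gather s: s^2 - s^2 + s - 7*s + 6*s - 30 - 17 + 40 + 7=0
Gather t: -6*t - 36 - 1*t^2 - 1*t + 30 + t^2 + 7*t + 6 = 0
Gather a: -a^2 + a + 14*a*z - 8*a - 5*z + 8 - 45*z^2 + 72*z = -a^2 + a*(14*z - 7) - 45*z^2 + 67*z + 8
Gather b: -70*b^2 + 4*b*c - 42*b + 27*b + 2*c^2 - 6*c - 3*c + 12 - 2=-70*b^2 + b*(4*c - 15) + 2*c^2 - 9*c + 10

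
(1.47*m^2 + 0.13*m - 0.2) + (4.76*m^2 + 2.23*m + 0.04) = 6.23*m^2 + 2.36*m - 0.16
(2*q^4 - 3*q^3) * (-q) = -2*q^5 + 3*q^4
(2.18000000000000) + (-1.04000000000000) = 1.14000000000000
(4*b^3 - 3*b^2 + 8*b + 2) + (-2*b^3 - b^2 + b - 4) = 2*b^3 - 4*b^2 + 9*b - 2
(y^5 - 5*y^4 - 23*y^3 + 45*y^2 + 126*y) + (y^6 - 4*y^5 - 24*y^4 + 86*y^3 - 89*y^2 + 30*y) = y^6 - 3*y^5 - 29*y^4 + 63*y^3 - 44*y^2 + 156*y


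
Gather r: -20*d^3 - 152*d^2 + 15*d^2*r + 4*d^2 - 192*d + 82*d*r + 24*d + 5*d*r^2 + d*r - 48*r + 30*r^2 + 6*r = -20*d^3 - 148*d^2 - 168*d + r^2*(5*d + 30) + r*(15*d^2 + 83*d - 42)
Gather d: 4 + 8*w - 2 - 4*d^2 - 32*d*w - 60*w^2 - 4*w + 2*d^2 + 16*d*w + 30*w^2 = -2*d^2 - 16*d*w - 30*w^2 + 4*w + 2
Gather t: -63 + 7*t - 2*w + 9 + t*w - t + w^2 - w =t*(w + 6) + w^2 - 3*w - 54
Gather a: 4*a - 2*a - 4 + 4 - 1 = 2*a - 1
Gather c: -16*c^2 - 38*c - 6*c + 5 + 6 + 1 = -16*c^2 - 44*c + 12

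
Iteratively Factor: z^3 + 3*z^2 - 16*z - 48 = (z + 4)*(z^2 - z - 12) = (z + 3)*(z + 4)*(z - 4)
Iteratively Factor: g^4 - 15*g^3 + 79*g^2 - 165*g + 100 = (g - 5)*(g^3 - 10*g^2 + 29*g - 20) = (g - 5)*(g - 1)*(g^2 - 9*g + 20) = (g - 5)^2*(g - 1)*(g - 4)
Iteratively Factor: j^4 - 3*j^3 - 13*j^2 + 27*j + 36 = (j - 4)*(j^3 + j^2 - 9*j - 9) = (j - 4)*(j + 3)*(j^2 - 2*j - 3) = (j - 4)*(j + 1)*(j + 3)*(j - 3)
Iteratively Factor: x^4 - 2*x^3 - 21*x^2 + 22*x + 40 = (x + 4)*(x^3 - 6*x^2 + 3*x + 10) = (x + 1)*(x + 4)*(x^2 - 7*x + 10) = (x - 5)*(x + 1)*(x + 4)*(x - 2)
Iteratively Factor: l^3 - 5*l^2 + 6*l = (l - 3)*(l^2 - 2*l) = l*(l - 3)*(l - 2)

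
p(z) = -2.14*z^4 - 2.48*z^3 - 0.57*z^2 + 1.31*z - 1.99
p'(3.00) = -300.19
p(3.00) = -243.49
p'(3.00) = -300.19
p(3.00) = -243.49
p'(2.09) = -111.72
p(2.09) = -65.21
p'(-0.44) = 1.10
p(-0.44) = -2.55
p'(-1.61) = 19.58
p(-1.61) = -9.61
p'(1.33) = -33.51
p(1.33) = -13.79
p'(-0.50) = 1.09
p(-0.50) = -2.61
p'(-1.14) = 5.62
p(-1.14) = -4.16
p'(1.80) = -74.77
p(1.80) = -38.41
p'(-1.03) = 3.94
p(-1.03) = -3.64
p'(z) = -8.56*z^3 - 7.44*z^2 - 1.14*z + 1.31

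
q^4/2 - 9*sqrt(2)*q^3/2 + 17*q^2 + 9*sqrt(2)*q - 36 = (q/2 + sqrt(2)/2)*(q - 6*sqrt(2))*(q - 3*sqrt(2))*(q - sqrt(2))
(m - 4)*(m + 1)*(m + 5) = m^3 + 2*m^2 - 19*m - 20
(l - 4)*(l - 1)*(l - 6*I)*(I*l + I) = I*l^4 + 6*l^3 - 4*I*l^3 - 24*l^2 - I*l^2 - 6*l + 4*I*l + 24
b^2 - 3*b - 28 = (b - 7)*(b + 4)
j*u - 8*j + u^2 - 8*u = (j + u)*(u - 8)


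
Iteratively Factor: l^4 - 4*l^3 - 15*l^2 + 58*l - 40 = (l + 4)*(l^3 - 8*l^2 + 17*l - 10) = (l - 1)*(l + 4)*(l^2 - 7*l + 10) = (l - 5)*(l - 1)*(l + 4)*(l - 2)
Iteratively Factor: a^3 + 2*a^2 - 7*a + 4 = (a - 1)*(a^2 + 3*a - 4) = (a - 1)^2*(a + 4)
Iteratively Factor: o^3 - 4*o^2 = (o)*(o^2 - 4*o) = o^2*(o - 4)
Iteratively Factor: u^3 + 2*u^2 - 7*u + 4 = (u + 4)*(u^2 - 2*u + 1) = (u - 1)*(u + 4)*(u - 1)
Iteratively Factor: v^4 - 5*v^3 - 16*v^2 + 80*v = (v - 5)*(v^3 - 16*v) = (v - 5)*(v - 4)*(v^2 + 4*v) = v*(v - 5)*(v - 4)*(v + 4)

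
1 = 1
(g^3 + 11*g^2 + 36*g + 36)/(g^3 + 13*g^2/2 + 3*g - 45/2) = 2*(g^2 + 8*g + 12)/(2*g^2 + 7*g - 15)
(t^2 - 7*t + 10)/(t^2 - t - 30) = (-t^2 + 7*t - 10)/(-t^2 + t + 30)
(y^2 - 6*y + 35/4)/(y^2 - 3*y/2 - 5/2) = (y - 7/2)/(y + 1)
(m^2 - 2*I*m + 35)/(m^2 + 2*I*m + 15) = (m - 7*I)/(m - 3*I)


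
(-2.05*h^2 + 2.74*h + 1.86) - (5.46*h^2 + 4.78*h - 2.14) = -7.51*h^2 - 2.04*h + 4.0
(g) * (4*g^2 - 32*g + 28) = 4*g^3 - 32*g^2 + 28*g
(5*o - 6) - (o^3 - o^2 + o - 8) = -o^3 + o^2 + 4*o + 2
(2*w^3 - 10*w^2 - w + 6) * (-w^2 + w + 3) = -2*w^5 + 12*w^4 - 3*w^3 - 37*w^2 + 3*w + 18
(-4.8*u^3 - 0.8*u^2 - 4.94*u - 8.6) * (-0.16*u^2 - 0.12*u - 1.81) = 0.768*u^5 + 0.704*u^4 + 9.5744*u^3 + 3.4168*u^2 + 9.9734*u + 15.566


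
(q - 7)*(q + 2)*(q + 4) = q^3 - q^2 - 34*q - 56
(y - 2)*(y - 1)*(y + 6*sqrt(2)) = y^3 - 3*y^2 + 6*sqrt(2)*y^2 - 18*sqrt(2)*y + 2*y + 12*sqrt(2)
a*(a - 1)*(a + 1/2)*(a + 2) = a^4 + 3*a^3/2 - 3*a^2/2 - a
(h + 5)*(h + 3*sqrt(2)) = h^2 + 3*sqrt(2)*h + 5*h + 15*sqrt(2)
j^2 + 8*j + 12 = (j + 2)*(j + 6)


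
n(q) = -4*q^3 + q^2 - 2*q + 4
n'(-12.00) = -1754.00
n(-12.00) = 7084.00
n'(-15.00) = -2732.00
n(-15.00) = 13759.00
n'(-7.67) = -723.29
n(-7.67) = 1883.04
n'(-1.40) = -28.32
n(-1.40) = 19.74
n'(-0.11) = -2.37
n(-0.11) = 4.24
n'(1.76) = -35.65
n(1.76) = -18.23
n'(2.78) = -89.18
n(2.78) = -79.77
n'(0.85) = -8.97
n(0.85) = 0.57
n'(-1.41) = -28.68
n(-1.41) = 20.02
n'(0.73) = -6.93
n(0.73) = 1.52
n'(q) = -12*q^2 + 2*q - 2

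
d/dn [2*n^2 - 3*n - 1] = 4*n - 3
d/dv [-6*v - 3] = -6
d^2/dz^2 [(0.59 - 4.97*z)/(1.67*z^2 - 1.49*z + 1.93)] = (-(3.34*z - 1.49)*(4.97*z - 0.59)*(6.68*z - 2.98) + (49.7994*z - 16.7812)*(1.67*z^2 - 1.49*z + 1.93))/(1.67*z^2 - 1.49*z + 1.93)^3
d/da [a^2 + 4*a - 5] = 2*a + 4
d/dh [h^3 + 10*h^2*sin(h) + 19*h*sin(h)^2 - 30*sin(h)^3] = 10*h^2*cos(h) + 3*h^2 + 20*h*sin(h) + 19*h*sin(2*h) - 90*sin(h)^2*cos(h) + 19*sin(h)^2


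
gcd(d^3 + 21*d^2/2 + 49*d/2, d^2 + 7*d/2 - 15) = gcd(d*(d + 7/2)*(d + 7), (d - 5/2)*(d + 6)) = 1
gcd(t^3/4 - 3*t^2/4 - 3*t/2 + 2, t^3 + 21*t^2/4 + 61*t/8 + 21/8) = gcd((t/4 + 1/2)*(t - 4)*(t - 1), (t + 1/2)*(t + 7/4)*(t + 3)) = 1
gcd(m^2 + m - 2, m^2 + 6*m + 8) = m + 2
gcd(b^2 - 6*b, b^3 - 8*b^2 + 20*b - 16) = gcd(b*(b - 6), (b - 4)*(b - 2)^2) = 1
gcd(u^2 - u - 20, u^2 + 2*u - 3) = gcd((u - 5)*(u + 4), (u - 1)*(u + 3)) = 1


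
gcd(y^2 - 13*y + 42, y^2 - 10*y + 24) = y - 6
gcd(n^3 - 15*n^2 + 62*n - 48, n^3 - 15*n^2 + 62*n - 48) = n^3 - 15*n^2 + 62*n - 48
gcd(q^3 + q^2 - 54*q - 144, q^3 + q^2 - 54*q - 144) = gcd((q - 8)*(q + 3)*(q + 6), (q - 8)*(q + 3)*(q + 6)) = q^3 + q^2 - 54*q - 144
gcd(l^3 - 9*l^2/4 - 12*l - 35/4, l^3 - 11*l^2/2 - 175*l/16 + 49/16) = l + 7/4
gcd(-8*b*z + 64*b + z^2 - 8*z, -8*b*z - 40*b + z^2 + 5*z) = -8*b + z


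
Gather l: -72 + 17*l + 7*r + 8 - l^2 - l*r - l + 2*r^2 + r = -l^2 + l*(16 - r) + 2*r^2 + 8*r - 64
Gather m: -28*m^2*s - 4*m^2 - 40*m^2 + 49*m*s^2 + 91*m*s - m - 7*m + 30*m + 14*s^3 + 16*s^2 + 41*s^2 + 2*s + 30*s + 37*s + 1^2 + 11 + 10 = m^2*(-28*s - 44) + m*(49*s^2 + 91*s + 22) + 14*s^3 + 57*s^2 + 69*s + 22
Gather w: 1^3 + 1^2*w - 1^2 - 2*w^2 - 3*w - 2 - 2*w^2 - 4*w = -4*w^2 - 6*w - 2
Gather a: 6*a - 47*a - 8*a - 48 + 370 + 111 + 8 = 441 - 49*a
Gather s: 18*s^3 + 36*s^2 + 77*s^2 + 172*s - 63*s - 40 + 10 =18*s^3 + 113*s^2 + 109*s - 30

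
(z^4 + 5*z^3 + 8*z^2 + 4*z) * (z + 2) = z^5 + 7*z^4 + 18*z^3 + 20*z^2 + 8*z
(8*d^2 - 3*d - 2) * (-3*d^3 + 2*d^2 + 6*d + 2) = -24*d^5 + 25*d^4 + 48*d^3 - 6*d^2 - 18*d - 4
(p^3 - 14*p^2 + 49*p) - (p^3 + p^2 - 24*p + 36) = -15*p^2 + 73*p - 36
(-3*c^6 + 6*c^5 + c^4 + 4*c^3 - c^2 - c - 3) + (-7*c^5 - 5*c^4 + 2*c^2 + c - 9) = -3*c^6 - c^5 - 4*c^4 + 4*c^3 + c^2 - 12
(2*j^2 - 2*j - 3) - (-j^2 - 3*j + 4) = 3*j^2 + j - 7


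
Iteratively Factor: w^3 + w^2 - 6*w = (w - 2)*(w^2 + 3*w) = (w - 2)*(w + 3)*(w)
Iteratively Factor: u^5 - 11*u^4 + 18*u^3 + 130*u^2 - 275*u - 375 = (u + 1)*(u^4 - 12*u^3 + 30*u^2 + 100*u - 375) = (u - 5)*(u + 1)*(u^3 - 7*u^2 - 5*u + 75) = (u - 5)*(u + 1)*(u + 3)*(u^2 - 10*u + 25) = (u - 5)^2*(u + 1)*(u + 3)*(u - 5)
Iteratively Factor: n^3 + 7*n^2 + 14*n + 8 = (n + 1)*(n^2 + 6*n + 8) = (n + 1)*(n + 4)*(n + 2)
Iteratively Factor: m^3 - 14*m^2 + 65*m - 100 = (m - 4)*(m^2 - 10*m + 25) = (m - 5)*(m - 4)*(m - 5)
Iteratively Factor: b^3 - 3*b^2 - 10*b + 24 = (b - 4)*(b^2 + b - 6) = (b - 4)*(b + 3)*(b - 2)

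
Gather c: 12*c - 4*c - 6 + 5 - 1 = 8*c - 2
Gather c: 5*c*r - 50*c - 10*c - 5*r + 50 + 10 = c*(5*r - 60) - 5*r + 60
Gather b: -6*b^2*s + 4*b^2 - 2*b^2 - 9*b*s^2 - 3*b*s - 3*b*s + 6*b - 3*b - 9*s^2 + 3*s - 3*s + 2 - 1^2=b^2*(2 - 6*s) + b*(-9*s^2 - 6*s + 3) - 9*s^2 + 1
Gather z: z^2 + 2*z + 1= z^2 + 2*z + 1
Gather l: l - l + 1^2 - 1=0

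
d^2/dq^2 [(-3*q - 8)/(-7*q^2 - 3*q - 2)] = 2*((3*q + 8)*(14*q + 3)^2 - (63*q + 65)*(7*q^2 + 3*q + 2))/(7*q^2 + 3*q + 2)^3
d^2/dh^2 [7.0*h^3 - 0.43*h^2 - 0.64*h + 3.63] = 42.0*h - 0.86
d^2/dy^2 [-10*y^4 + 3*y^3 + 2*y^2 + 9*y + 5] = -120*y^2 + 18*y + 4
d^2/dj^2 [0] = 0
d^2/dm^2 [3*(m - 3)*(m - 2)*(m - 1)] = 18*m - 36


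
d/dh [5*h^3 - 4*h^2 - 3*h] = 15*h^2 - 8*h - 3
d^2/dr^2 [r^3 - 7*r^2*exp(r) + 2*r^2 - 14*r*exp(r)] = -7*r^2*exp(r) - 42*r*exp(r) + 6*r - 42*exp(r) + 4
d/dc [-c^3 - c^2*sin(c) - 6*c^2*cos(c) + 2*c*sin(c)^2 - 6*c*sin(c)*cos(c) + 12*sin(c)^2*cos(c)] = 6*c^2*sin(c) - c^2*cos(c) - 3*c^2 - 2*c*sin(c) + 2*c*sin(2*c) - 12*c*cos(c) - 6*c*cos(2*c) - 3*sin(c) - 3*sin(2*c) + 9*sin(3*c) - cos(2*c) + 1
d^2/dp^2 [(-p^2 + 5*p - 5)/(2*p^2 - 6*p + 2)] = 2*(p^3 - 6*p^2 + 15*p - 13)/(p^6 - 9*p^5 + 30*p^4 - 45*p^3 + 30*p^2 - 9*p + 1)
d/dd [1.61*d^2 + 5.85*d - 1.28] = 3.22*d + 5.85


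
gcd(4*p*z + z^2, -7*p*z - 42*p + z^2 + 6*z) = 1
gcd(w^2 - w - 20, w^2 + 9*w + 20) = w + 4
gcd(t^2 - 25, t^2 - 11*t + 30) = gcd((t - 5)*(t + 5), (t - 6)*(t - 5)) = t - 5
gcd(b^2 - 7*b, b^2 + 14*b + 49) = 1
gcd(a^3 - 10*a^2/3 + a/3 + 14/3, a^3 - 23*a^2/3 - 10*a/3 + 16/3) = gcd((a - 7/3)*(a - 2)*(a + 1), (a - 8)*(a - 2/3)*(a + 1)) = a + 1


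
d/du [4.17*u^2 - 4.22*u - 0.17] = 8.34*u - 4.22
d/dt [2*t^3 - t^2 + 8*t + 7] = 6*t^2 - 2*t + 8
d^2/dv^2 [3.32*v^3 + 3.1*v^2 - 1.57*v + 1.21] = 19.92*v + 6.2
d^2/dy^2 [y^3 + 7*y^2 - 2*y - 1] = 6*y + 14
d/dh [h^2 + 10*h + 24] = 2*h + 10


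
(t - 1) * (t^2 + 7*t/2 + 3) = t^3 + 5*t^2/2 - t/2 - 3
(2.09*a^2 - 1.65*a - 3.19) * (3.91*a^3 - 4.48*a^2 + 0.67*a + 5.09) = 8.1719*a^5 - 15.8147*a^4 - 3.6806*a^3 + 23.8238*a^2 - 10.5358*a - 16.2371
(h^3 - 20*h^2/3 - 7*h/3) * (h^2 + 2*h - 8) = h^5 - 14*h^4/3 - 71*h^3/3 + 146*h^2/3 + 56*h/3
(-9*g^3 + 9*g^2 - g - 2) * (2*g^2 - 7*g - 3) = -18*g^5 + 81*g^4 - 38*g^3 - 24*g^2 + 17*g + 6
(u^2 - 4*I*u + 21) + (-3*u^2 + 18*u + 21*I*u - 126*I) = -2*u^2 + 18*u + 17*I*u + 21 - 126*I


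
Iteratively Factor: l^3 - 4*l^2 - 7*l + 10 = (l - 5)*(l^2 + l - 2) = (l - 5)*(l - 1)*(l + 2)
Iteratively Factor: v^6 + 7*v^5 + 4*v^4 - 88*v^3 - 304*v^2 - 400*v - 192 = (v - 4)*(v^5 + 11*v^4 + 48*v^3 + 104*v^2 + 112*v + 48) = (v - 4)*(v + 2)*(v^4 + 9*v^3 + 30*v^2 + 44*v + 24) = (v - 4)*(v + 2)*(v + 3)*(v^3 + 6*v^2 + 12*v + 8) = (v - 4)*(v + 2)^2*(v + 3)*(v^2 + 4*v + 4) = (v - 4)*(v + 2)^3*(v + 3)*(v + 2)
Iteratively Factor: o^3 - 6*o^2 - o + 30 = (o - 5)*(o^2 - o - 6) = (o - 5)*(o - 3)*(o + 2)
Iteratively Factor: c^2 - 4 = (c - 2)*(c + 2)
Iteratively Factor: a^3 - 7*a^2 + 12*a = (a - 4)*(a^2 - 3*a) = (a - 4)*(a - 3)*(a)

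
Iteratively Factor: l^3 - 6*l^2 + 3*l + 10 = (l - 2)*(l^2 - 4*l - 5) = (l - 5)*(l - 2)*(l + 1)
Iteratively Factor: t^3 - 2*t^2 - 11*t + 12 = (t + 3)*(t^2 - 5*t + 4) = (t - 1)*(t + 3)*(t - 4)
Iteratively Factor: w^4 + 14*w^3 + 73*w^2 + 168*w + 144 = (w + 4)*(w^3 + 10*w^2 + 33*w + 36) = (w + 3)*(w + 4)*(w^2 + 7*w + 12) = (w + 3)*(w + 4)^2*(w + 3)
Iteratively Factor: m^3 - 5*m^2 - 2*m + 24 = (m + 2)*(m^2 - 7*m + 12) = (m - 4)*(m + 2)*(m - 3)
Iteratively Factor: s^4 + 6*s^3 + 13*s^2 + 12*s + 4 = (s + 1)*(s^3 + 5*s^2 + 8*s + 4) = (s + 1)^2*(s^2 + 4*s + 4) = (s + 1)^2*(s + 2)*(s + 2)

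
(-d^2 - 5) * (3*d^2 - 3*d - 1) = -3*d^4 + 3*d^3 - 14*d^2 + 15*d + 5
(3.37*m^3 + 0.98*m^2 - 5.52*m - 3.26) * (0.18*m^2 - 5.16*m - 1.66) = 0.6066*m^5 - 17.2128*m^4 - 11.6446*m^3 + 26.2696*m^2 + 25.9848*m + 5.4116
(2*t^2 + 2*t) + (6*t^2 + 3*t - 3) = 8*t^2 + 5*t - 3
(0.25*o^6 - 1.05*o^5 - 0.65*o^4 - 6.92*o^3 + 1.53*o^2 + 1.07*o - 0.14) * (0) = 0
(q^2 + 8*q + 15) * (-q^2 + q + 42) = -q^4 - 7*q^3 + 35*q^2 + 351*q + 630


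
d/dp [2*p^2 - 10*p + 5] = 4*p - 10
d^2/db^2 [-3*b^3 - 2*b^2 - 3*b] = -18*b - 4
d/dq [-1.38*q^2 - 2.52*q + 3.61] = -2.76*q - 2.52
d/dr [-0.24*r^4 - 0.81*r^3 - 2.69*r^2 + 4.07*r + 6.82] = -0.96*r^3 - 2.43*r^2 - 5.38*r + 4.07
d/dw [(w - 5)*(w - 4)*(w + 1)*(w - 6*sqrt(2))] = 4*w^3 - 18*sqrt(2)*w^2 - 24*w^2 + 22*w + 96*sqrt(2)*w - 66*sqrt(2) + 20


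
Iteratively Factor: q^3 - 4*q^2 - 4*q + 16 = (q + 2)*(q^2 - 6*q + 8) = (q - 4)*(q + 2)*(q - 2)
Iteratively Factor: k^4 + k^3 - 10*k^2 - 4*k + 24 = (k + 2)*(k^3 - k^2 - 8*k + 12) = (k - 2)*(k + 2)*(k^2 + k - 6) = (k - 2)^2*(k + 2)*(k + 3)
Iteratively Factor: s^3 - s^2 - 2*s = (s)*(s^2 - s - 2) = s*(s - 2)*(s + 1)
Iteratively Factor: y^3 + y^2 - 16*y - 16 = (y - 4)*(y^2 + 5*y + 4) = (y - 4)*(y + 1)*(y + 4)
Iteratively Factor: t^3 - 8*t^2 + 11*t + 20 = (t + 1)*(t^2 - 9*t + 20) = (t - 5)*(t + 1)*(t - 4)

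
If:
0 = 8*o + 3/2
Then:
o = -3/16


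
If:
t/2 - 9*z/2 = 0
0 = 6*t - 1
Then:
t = 1/6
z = 1/54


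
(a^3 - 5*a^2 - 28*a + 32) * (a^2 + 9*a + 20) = a^5 + 4*a^4 - 53*a^3 - 320*a^2 - 272*a + 640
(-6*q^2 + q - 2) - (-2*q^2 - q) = -4*q^2 + 2*q - 2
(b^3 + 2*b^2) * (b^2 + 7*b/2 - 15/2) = b^5 + 11*b^4/2 - b^3/2 - 15*b^2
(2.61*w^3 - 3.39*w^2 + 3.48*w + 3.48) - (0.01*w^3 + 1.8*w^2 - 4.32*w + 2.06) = 2.6*w^3 - 5.19*w^2 + 7.8*w + 1.42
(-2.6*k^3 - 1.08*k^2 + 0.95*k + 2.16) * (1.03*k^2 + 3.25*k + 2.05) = -2.678*k^5 - 9.5624*k^4 - 7.8615*k^3 + 3.0983*k^2 + 8.9675*k + 4.428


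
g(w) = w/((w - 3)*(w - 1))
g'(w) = -w/((w - 3)*(w - 1)^2) - w/((w - 3)^2*(w - 1)) + 1/((w - 3)*(w - 1)) = (3 - w^2)/(w^4 - 8*w^3 + 22*w^2 - 24*w + 9)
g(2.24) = -2.38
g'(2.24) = -2.27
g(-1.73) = -0.13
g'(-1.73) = 0.00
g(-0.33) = -0.07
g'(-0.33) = 0.15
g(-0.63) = -0.11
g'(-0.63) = 0.07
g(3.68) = 2.02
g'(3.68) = -3.17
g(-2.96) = -0.13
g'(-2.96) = -0.01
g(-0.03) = -0.01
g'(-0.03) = 0.31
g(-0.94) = -0.12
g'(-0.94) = 0.04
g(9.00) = 0.19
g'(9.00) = -0.03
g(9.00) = 0.19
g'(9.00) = -0.03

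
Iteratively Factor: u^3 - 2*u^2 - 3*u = (u - 3)*(u^2 + u) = (u - 3)*(u + 1)*(u)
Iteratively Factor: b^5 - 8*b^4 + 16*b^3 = (b - 4)*(b^4 - 4*b^3) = b*(b - 4)*(b^3 - 4*b^2) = b*(b - 4)^2*(b^2) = b^2*(b - 4)^2*(b)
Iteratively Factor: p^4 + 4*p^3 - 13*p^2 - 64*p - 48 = (p + 3)*(p^3 + p^2 - 16*p - 16) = (p + 3)*(p + 4)*(p^2 - 3*p - 4) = (p - 4)*(p + 3)*(p + 4)*(p + 1)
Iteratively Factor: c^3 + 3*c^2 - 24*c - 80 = (c + 4)*(c^2 - c - 20) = (c + 4)^2*(c - 5)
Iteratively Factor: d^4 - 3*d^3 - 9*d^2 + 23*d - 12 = (d - 4)*(d^3 + d^2 - 5*d + 3) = (d - 4)*(d + 3)*(d^2 - 2*d + 1) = (d - 4)*(d - 1)*(d + 3)*(d - 1)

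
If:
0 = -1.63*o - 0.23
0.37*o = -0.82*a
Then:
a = 0.06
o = -0.14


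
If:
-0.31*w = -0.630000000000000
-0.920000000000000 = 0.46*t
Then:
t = -2.00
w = 2.03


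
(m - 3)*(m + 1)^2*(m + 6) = m^4 + 5*m^3 - 11*m^2 - 33*m - 18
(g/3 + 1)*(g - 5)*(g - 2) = g^3/3 - 4*g^2/3 - 11*g/3 + 10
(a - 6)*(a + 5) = a^2 - a - 30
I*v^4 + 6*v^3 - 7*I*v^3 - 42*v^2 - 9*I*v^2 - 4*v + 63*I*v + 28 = (v - 7)*(v - 4*I)*(v - I)*(I*v + 1)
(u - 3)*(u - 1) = u^2 - 4*u + 3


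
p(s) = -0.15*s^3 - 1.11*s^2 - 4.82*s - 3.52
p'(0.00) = -4.82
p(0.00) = -3.52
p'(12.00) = -96.26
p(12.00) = -480.40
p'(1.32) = -8.53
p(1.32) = -12.16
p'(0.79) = -6.85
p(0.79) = -8.09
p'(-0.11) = -4.58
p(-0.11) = -3.00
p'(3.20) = -16.53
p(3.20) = -35.23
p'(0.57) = -6.23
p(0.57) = -6.66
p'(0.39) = -5.75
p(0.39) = -5.58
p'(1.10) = -7.81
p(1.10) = -10.36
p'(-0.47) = -3.88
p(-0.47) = -1.48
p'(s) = -0.45*s^2 - 2.22*s - 4.82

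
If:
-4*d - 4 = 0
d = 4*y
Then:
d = -1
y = -1/4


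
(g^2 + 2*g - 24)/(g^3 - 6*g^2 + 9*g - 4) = (g + 6)/(g^2 - 2*g + 1)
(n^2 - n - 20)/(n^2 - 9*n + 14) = (n^2 - n - 20)/(n^2 - 9*n + 14)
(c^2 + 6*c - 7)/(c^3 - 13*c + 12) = (c + 7)/(c^2 + c - 12)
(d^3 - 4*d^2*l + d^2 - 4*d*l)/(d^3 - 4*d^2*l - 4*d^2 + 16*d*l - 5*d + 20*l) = d/(d - 5)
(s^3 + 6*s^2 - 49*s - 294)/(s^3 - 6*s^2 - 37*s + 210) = (s + 7)/(s - 5)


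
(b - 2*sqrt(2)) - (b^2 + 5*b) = -b^2 - 4*b - 2*sqrt(2)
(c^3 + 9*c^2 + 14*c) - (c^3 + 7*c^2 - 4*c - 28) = 2*c^2 + 18*c + 28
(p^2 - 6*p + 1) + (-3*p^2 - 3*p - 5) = -2*p^2 - 9*p - 4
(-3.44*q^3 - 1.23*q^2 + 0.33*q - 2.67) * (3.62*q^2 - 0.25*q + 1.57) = -12.4528*q^5 - 3.5926*q^4 - 3.8987*q^3 - 11.679*q^2 + 1.1856*q - 4.1919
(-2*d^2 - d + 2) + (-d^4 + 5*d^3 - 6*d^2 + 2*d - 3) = -d^4 + 5*d^3 - 8*d^2 + d - 1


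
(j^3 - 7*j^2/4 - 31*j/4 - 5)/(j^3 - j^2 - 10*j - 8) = (j + 5/4)/(j + 2)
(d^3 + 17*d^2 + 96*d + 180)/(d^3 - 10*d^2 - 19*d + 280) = (d^2 + 12*d + 36)/(d^2 - 15*d + 56)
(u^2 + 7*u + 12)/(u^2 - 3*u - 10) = (u^2 + 7*u + 12)/(u^2 - 3*u - 10)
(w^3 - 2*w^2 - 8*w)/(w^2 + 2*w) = w - 4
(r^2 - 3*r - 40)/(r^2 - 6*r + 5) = (r^2 - 3*r - 40)/(r^2 - 6*r + 5)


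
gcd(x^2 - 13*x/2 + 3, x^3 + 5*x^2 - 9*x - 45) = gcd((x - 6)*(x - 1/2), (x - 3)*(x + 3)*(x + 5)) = 1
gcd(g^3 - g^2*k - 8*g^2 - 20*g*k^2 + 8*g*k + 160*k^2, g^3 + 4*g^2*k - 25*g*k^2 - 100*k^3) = g^2 - g*k - 20*k^2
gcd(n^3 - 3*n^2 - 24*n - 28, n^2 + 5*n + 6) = n + 2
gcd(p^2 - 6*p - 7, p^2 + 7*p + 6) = p + 1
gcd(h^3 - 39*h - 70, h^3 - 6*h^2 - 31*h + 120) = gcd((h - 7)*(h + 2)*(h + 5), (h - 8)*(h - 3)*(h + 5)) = h + 5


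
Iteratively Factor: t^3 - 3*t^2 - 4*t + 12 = (t - 2)*(t^2 - t - 6) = (t - 3)*(t - 2)*(t + 2)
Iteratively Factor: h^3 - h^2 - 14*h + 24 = (h + 4)*(h^2 - 5*h + 6) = (h - 3)*(h + 4)*(h - 2)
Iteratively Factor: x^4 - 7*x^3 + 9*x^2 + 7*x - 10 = (x - 2)*(x^3 - 5*x^2 - x + 5) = (x - 2)*(x + 1)*(x^2 - 6*x + 5) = (x - 2)*(x - 1)*(x + 1)*(x - 5)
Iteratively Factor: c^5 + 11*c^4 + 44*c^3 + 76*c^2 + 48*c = (c + 2)*(c^4 + 9*c^3 + 26*c^2 + 24*c) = (c + 2)^2*(c^3 + 7*c^2 + 12*c) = (c + 2)^2*(c + 4)*(c^2 + 3*c) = (c + 2)^2*(c + 3)*(c + 4)*(c)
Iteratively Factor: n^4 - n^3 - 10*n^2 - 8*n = (n - 4)*(n^3 + 3*n^2 + 2*n) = n*(n - 4)*(n^2 + 3*n + 2) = n*(n - 4)*(n + 2)*(n + 1)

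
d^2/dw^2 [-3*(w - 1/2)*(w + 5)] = -6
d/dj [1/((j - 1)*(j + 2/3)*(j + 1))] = 3*(-9*j^2 - 4*j + 3)/(9*j^6 + 12*j^5 - 14*j^4 - 24*j^3 + j^2 + 12*j + 4)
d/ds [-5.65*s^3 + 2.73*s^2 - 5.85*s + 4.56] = -16.95*s^2 + 5.46*s - 5.85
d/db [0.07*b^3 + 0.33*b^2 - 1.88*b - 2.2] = 0.21*b^2 + 0.66*b - 1.88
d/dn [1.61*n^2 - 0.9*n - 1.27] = 3.22*n - 0.9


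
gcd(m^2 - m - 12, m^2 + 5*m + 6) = m + 3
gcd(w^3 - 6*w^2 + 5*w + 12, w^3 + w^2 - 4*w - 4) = w + 1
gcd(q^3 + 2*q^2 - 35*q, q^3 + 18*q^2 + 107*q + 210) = q + 7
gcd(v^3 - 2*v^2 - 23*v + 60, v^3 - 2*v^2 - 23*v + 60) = v^3 - 2*v^2 - 23*v + 60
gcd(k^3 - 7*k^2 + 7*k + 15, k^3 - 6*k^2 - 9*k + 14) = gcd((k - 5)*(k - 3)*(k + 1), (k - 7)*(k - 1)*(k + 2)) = 1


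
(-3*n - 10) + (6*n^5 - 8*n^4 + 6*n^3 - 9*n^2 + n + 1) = 6*n^5 - 8*n^4 + 6*n^3 - 9*n^2 - 2*n - 9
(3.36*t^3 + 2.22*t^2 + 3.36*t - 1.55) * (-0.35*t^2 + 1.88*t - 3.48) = -1.176*t^5 + 5.5398*t^4 - 8.6952*t^3 - 0.866300000000001*t^2 - 14.6068*t + 5.394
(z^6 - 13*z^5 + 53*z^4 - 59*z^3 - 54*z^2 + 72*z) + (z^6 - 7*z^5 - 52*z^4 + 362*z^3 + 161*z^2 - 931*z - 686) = 2*z^6 - 20*z^5 + z^4 + 303*z^3 + 107*z^2 - 859*z - 686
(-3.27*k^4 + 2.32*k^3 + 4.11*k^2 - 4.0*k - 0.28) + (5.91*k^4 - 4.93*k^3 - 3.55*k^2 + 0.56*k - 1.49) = 2.64*k^4 - 2.61*k^3 + 0.56*k^2 - 3.44*k - 1.77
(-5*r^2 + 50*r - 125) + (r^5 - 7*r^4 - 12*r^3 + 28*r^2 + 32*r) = r^5 - 7*r^4 - 12*r^3 + 23*r^2 + 82*r - 125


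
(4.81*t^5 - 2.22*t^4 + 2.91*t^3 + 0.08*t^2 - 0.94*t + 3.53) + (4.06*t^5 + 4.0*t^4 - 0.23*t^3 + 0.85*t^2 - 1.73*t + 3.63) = 8.87*t^5 + 1.78*t^4 + 2.68*t^3 + 0.93*t^2 - 2.67*t + 7.16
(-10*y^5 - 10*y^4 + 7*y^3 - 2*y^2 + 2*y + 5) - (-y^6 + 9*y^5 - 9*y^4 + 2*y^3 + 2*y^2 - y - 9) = y^6 - 19*y^5 - y^4 + 5*y^3 - 4*y^2 + 3*y + 14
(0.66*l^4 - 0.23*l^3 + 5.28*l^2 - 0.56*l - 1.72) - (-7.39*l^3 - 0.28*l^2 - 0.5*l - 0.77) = 0.66*l^4 + 7.16*l^3 + 5.56*l^2 - 0.0600000000000001*l - 0.95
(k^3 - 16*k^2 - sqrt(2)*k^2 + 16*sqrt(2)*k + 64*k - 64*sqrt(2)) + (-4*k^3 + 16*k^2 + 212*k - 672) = -3*k^3 - sqrt(2)*k^2 + 16*sqrt(2)*k + 276*k - 672 - 64*sqrt(2)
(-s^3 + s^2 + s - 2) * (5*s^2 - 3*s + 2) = -5*s^5 + 8*s^4 - 11*s^2 + 8*s - 4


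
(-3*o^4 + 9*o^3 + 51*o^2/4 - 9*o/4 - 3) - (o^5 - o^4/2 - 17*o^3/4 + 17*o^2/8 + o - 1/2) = -o^5 - 5*o^4/2 + 53*o^3/4 + 85*o^2/8 - 13*o/4 - 5/2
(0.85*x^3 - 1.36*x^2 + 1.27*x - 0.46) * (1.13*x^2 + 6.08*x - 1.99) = 0.9605*x^5 + 3.6312*x^4 - 8.5252*x^3 + 9.9082*x^2 - 5.3241*x + 0.9154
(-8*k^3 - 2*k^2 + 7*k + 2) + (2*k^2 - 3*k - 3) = -8*k^3 + 4*k - 1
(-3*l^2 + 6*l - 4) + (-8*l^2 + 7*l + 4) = -11*l^2 + 13*l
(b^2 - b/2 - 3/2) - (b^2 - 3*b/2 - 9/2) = b + 3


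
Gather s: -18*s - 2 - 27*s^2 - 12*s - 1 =-27*s^2 - 30*s - 3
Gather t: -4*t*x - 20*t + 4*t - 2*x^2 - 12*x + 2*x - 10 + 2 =t*(-4*x - 16) - 2*x^2 - 10*x - 8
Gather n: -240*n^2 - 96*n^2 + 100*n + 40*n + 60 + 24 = -336*n^2 + 140*n + 84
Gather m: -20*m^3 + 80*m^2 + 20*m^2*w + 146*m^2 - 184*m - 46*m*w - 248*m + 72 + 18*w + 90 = -20*m^3 + m^2*(20*w + 226) + m*(-46*w - 432) + 18*w + 162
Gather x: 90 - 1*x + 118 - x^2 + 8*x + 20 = -x^2 + 7*x + 228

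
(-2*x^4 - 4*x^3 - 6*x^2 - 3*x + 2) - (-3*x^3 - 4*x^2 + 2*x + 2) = -2*x^4 - x^3 - 2*x^2 - 5*x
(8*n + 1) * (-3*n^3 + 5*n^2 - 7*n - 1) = -24*n^4 + 37*n^3 - 51*n^2 - 15*n - 1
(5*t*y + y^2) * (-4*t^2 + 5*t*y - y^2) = -20*t^3*y + 21*t^2*y^2 - y^4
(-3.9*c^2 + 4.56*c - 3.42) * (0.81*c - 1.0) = -3.159*c^3 + 7.5936*c^2 - 7.3302*c + 3.42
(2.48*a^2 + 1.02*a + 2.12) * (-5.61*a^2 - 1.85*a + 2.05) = -13.9128*a^4 - 10.3102*a^3 - 8.6962*a^2 - 1.831*a + 4.346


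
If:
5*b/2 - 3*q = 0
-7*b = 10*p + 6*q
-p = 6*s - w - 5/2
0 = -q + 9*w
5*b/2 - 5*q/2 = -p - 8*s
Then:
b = -5400/1523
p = 6480/1523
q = -4500/1523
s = -2115/6092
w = -500/1523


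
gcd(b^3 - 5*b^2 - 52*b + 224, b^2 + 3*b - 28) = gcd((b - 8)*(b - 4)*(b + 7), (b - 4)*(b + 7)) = b^2 + 3*b - 28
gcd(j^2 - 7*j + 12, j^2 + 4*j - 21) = j - 3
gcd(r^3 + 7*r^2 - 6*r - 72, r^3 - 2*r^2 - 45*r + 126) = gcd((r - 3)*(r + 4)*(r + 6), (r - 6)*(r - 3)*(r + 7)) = r - 3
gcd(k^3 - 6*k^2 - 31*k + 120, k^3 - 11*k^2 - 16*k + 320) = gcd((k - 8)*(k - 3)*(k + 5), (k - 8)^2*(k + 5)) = k^2 - 3*k - 40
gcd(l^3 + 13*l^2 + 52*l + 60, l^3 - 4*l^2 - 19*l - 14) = l + 2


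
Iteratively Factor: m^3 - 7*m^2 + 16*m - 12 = (m - 2)*(m^2 - 5*m + 6) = (m - 2)^2*(m - 3)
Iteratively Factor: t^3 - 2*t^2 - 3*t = (t + 1)*(t^2 - 3*t) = (t - 3)*(t + 1)*(t)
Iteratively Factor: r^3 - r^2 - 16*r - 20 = (r - 5)*(r^2 + 4*r + 4) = (r - 5)*(r + 2)*(r + 2)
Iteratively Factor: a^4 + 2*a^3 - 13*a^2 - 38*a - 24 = (a + 3)*(a^3 - a^2 - 10*a - 8) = (a - 4)*(a + 3)*(a^2 + 3*a + 2) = (a - 4)*(a + 1)*(a + 3)*(a + 2)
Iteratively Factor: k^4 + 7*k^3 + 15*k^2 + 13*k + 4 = (k + 1)*(k^3 + 6*k^2 + 9*k + 4) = (k + 1)^2*(k^2 + 5*k + 4) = (k + 1)^2*(k + 4)*(k + 1)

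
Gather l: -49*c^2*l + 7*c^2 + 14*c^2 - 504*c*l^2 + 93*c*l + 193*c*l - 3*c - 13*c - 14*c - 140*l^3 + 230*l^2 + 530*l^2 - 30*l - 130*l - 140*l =21*c^2 - 30*c - 140*l^3 + l^2*(760 - 504*c) + l*(-49*c^2 + 286*c - 300)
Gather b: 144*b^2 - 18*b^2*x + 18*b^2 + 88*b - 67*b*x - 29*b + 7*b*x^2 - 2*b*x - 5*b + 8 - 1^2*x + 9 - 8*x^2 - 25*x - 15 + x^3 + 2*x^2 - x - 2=b^2*(162 - 18*x) + b*(7*x^2 - 69*x + 54) + x^3 - 6*x^2 - 27*x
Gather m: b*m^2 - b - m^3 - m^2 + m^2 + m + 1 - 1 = b*m^2 - b - m^3 + m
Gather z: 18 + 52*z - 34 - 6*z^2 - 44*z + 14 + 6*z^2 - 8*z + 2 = 0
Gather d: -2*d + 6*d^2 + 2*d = 6*d^2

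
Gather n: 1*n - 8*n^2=-8*n^2 + n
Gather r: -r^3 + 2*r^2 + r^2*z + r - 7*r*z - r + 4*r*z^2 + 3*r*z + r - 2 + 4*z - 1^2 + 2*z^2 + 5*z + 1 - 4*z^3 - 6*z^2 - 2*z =-r^3 + r^2*(z + 2) + r*(4*z^2 - 4*z + 1) - 4*z^3 - 4*z^2 + 7*z - 2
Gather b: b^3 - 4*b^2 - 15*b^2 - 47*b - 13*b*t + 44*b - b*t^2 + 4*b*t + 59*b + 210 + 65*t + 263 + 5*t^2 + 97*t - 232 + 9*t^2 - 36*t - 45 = b^3 - 19*b^2 + b*(-t^2 - 9*t + 56) + 14*t^2 + 126*t + 196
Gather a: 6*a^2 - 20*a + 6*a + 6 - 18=6*a^2 - 14*a - 12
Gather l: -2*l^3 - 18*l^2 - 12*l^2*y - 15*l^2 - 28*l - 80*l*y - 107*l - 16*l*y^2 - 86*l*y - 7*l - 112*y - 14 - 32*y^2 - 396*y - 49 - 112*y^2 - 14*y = -2*l^3 + l^2*(-12*y - 33) + l*(-16*y^2 - 166*y - 142) - 144*y^2 - 522*y - 63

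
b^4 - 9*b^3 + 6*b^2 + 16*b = b*(b - 8)*(b - 2)*(b + 1)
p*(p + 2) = p^2 + 2*p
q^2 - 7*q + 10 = (q - 5)*(q - 2)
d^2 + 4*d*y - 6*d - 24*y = (d - 6)*(d + 4*y)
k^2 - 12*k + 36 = (k - 6)^2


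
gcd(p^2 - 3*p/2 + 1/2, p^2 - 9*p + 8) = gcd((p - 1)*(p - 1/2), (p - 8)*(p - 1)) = p - 1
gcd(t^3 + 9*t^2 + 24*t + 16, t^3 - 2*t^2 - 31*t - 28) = t^2 + 5*t + 4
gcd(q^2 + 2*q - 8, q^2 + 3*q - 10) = q - 2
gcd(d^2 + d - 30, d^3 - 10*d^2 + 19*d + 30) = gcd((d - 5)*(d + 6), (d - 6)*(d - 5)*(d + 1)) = d - 5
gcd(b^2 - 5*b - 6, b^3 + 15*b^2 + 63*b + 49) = b + 1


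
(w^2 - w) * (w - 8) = w^3 - 9*w^2 + 8*w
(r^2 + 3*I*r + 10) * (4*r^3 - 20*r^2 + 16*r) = 4*r^5 - 20*r^4 + 12*I*r^4 + 56*r^3 - 60*I*r^3 - 200*r^2 + 48*I*r^2 + 160*r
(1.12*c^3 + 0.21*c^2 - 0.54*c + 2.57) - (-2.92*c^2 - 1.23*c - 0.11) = 1.12*c^3 + 3.13*c^2 + 0.69*c + 2.68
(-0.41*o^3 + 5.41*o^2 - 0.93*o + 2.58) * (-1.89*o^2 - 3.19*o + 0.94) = 0.7749*o^5 - 8.917*o^4 - 15.8856*o^3 + 3.1759*o^2 - 9.1044*o + 2.4252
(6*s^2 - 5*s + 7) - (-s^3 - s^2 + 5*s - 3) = s^3 + 7*s^2 - 10*s + 10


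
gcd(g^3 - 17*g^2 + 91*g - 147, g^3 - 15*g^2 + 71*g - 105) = g^2 - 10*g + 21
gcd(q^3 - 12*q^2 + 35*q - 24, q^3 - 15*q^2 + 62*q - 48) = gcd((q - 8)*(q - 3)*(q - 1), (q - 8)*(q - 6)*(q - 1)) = q^2 - 9*q + 8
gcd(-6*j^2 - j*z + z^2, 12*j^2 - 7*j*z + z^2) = -3*j + z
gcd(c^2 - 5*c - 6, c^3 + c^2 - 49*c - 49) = c + 1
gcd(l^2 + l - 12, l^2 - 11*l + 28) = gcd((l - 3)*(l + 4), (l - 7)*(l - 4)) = 1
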